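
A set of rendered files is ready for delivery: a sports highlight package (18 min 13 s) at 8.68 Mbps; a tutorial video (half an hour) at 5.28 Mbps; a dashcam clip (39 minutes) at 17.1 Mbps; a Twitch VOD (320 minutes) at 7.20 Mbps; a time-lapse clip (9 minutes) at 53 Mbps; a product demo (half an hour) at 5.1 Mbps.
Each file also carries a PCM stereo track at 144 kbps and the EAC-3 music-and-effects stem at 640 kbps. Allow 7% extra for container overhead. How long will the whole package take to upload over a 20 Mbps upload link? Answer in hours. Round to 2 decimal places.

Audio total: 144 + 640 = 784 kbps = 0.784 Mbps.
sports highlight package: 9.464 Mbps × 1093 s × 1.07 = 11068.2 Mb
tutorial video: 6.064 Mbps × 1800 s × 1.07 = 11679.3 Mb
dashcam clip: 17.884 Mbps × 2340 s × 1.07 = 44778.0 Mb
Twitch VOD: 7.984 Mbps × 19200 s × 1.07 = 164023.3 Mb
time-lapse clip: 53.784 Mbps × 540 s × 1.07 = 31076.4 Mb
product demo: 5.884 Mbps × 1800 s × 1.07 = 11332.6 Mb
Total: 273957.7 Mb = 34244.7 MB.
At 20 Mbps: 273957.7 / 20 = 13698 s ≈ 3.8 hours.

3.80 hours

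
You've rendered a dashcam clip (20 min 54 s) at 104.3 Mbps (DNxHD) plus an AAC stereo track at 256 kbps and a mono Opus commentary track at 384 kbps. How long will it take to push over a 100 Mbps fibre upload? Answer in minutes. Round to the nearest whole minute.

20 min 54 s = 1254 s
Audio total: 256 + 384 = 640 kbps = 0.640 Mbps.
Total bitrate: 104.940 Mbps.
File: 104.940 Mbps × 1254 s = 131594.8 Mb.
At 100 Mbps: 131594.8 / 100 = 1315.9 s ≈ 21.9 minutes.

22 minutes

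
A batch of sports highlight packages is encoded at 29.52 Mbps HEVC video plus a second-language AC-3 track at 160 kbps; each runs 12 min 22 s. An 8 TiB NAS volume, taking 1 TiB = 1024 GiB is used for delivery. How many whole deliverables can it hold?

3195

12 min 22 s = 742 s
Audio: 160 kbps = 0.160 Mbps.
Total bitrate: 29.680 Mbps.
Per item: 29.680 Mbps × 742 s = 22,023 Mb = 2,753 MB.
Capacity: 8 TiB = 70,368,744 Mb; 3195.30 items → 3195 complete.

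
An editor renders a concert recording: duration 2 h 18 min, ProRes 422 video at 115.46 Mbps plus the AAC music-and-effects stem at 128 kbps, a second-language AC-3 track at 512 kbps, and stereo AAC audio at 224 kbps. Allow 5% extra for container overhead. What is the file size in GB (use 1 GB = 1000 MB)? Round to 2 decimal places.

2 h 18 min = 138 min = 8280 s
Audio total: 128 + 512 + 224 = 864 kbps = 0.864 Mbps.
Total bitrate: 115.46 + 0.864 = 116.324 Mbps.
Stream data: 116.324 Mbps × 8280 s = 963162.7 Mb.
With 5% container overhead: ×1.05.
1,011,321 Mb ÷ 8 = 126,415 MB → 126.4 GB.

126.42 GB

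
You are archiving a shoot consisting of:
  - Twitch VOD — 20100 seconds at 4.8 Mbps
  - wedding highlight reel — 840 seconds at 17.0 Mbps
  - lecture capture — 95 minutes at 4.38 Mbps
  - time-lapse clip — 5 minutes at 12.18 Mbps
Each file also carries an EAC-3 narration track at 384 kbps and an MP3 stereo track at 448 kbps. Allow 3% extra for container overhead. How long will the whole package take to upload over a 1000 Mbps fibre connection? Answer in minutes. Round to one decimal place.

2.8 minutes

Audio total: 384 + 448 = 832 kbps = 0.832 Mbps.
Twitch VOD: 5.632 Mbps × 20100 s × 1.03 = 116599.3 Mb
wedding highlight reel: 17.832 Mbps × 840 s × 1.03 = 15428.2 Mb
lecture capture: 5.212 Mbps × 5700 s × 1.03 = 30599.7 Mb
time-lapse clip: 13.012 Mbps × 300 s × 1.03 = 4020.7 Mb
Total: 166647.9 Mb = 20831.0 MB.
At 1000 Mbps: 166647.9 / 1000 = 167 s ≈ 2.78 minutes.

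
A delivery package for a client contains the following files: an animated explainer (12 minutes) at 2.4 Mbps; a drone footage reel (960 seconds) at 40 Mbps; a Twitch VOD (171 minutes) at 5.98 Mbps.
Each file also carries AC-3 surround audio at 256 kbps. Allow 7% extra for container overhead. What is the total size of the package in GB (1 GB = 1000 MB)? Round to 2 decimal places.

Audio: 256 kbps = 0.256 Mbps.
animated explainer: 2.656 Mbps × 720 s × 1.07 = 2046.2 Mb
drone footage reel: 40.256 Mbps × 960 s × 1.07 = 41351.0 Mb
Twitch VOD: 6.236 Mbps × 10260 s × 1.07 = 68460.1 Mb
Total: 111857.2 Mb = 13982.2 MB.
= 13.98 GB.

13.98 GB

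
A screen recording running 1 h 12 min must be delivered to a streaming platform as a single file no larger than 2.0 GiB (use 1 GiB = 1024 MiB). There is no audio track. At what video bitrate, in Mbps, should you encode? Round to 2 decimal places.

3.98 Mbps

Budget: 2.0 GiB = 17179.9 Mb.
1 h 12 min = 72 min = 4320 s
Total bitrate budget: 17179.9 Mb / 4320 s = 3.977 Mbps.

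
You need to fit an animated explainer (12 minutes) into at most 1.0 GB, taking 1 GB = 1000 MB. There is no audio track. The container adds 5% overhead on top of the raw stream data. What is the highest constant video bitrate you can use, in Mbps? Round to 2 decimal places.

Budget: 1.0 GB = 8000.0 Mb.
Stream payload after overhead: 8000.0 / 1.05 = 7619.0 Mb.
12 min = 720 s
Total bitrate budget: 7619.0 Mb / 720 s = 10.582 Mbps.

10.58 Mbps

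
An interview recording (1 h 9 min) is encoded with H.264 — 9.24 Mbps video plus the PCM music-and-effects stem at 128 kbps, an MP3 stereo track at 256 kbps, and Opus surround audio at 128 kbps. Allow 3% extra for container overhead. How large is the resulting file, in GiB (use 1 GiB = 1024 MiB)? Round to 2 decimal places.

1 h 9 min = 69 min = 4140 s
Audio total: 128 + 256 + 128 = 512 kbps = 0.512 Mbps.
Total bitrate: 9.24 + 0.512 = 9.752 Mbps.
Stream data: 9.752 Mbps × 4140 s = 40373.3 Mb.
With 3% container overhead: ×1.03.
41,584 Mb = 5,198,059,800 bytes ÷ 1,073,741,824 = 4.841 GiB.

4.84 GiB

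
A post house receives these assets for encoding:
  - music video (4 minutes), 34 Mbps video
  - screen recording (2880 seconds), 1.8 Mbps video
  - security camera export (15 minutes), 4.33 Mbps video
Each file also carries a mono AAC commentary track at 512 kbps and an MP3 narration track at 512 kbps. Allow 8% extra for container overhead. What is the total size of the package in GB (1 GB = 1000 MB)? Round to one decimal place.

2.9 GB

Audio total: 512 + 512 = 1024 kbps = 1.024 Mbps.
music video: 35.024 Mbps × 240 s × 1.08 = 9078.2 Mb
screen recording: 2.824 Mbps × 2880 s × 1.08 = 8783.8 Mb
security camera export: 5.354 Mbps × 900 s × 1.08 = 5204.1 Mb
Total: 23066.1 Mb = 2883.3 MB.
= 2.883 GB.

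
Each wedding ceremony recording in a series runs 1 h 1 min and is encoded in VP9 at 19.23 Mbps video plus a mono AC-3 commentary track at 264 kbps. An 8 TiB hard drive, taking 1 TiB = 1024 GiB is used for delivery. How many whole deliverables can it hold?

1 h 1 min = 61 min = 3660 s
Audio: 264 kbps = 0.264 Mbps.
Total bitrate: 19.494 Mbps.
Per item: 19.494 Mbps × 3660 s = 71,348 Mb = 8,919 MB.
Capacity: 8 TiB = 70,368,744 Mb; 986.27 items → 986 complete.

986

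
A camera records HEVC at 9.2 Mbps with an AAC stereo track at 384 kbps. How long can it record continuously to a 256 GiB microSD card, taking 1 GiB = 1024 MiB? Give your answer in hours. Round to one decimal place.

63.7 hours

Audio: 384 kbps = 0.384 Mbps.
Total bitrate: 9.2 + 0.384 = 9.584 Mbps.
Capacity: 256 GiB = 2,199,023 Mb.
Recording time: 2,199,023 / 9.584 = 229,447 s ≈ 63.7 hours.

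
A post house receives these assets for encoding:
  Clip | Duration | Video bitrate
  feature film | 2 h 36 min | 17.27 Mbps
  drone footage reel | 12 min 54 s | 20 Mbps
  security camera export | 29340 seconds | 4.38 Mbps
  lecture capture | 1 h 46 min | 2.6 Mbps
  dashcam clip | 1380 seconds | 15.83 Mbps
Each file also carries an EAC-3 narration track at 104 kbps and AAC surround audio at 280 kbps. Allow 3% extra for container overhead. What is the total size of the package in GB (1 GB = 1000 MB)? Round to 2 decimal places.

46.63 GB

Audio total: 104 + 280 = 384 kbps = 0.384 Mbps.
feature film: 17.654 Mbps × 9360 s × 1.03 = 170198.7 Mb
drone footage reel: 20.384 Mbps × 774 s × 1.03 = 16250.5 Mb
security camera export: 4.764 Mbps × 29340 s × 1.03 = 143969.0 Mb
lecture capture: 2.984 Mbps × 6360 s × 1.03 = 19547.6 Mb
dashcam clip: 16.214 Mbps × 1380 s × 1.03 = 23046.6 Mb
Total: 373012.4 Mb = 46626.6 MB.
= 46.63 GB.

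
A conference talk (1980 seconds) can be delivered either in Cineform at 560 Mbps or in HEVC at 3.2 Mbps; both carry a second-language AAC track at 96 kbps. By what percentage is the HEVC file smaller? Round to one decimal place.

99.4%

Audio: 96 kbps = 0.096 Mbps.
Cineform: 560.096 Mbps × 1980 s = 1108990.1 Mb = 138.624 GB.
HEVC: 3.296 Mbps × 1980 s = 6526.1 Mb = 0.816 GB.
Reduction: (1 − 0.816/138.624) × 100 = 99.41%.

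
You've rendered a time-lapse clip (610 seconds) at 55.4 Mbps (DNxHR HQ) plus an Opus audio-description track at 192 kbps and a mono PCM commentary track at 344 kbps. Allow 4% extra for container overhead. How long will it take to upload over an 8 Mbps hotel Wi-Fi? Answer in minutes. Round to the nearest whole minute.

74 minutes

Audio total: 192 + 344 = 536 kbps = 0.536 Mbps.
Total bitrate: 55.936 Mbps.
File: 55.936 Mbps × 610 s = 34121.0 Mb.
With 4% container overhead: ×1.04. → 35485.8 Mb.
At 8 Mbps: 35485.8 / 8 = 4435.7 s ≈ 73.9 minutes.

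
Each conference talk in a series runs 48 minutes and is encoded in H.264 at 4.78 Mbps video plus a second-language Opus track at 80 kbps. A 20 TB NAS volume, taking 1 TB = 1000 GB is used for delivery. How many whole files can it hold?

11431

48 min = 2880 s
Audio: 80 kbps = 0.080 Mbps.
Total bitrate: 4.860 Mbps.
Per item: 4.860 Mbps × 2880 s = 13,997 Mb = 1,750 MB.
Capacity: 20 TB = 160,000,000 Mb; 11431.18 items → 11431 complete.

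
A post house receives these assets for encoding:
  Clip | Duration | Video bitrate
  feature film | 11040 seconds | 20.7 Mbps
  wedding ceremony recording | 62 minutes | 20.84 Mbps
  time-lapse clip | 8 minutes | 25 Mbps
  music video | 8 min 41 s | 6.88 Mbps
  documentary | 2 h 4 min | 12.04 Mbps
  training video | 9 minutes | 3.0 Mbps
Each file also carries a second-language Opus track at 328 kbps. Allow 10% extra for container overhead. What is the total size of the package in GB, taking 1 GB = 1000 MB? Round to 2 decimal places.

Audio: 328 kbps = 0.328 Mbps.
feature film: 21.028 Mbps × 11040 s × 1.10 = 255364.0 Mb
wedding ceremony recording: 21.168 Mbps × 3720 s × 1.10 = 86619.5 Mb
time-lapse clip: 25.328 Mbps × 480 s × 1.10 = 13373.2 Mb
music video: 7.208 Mbps × 521 s × 1.10 = 4130.9 Mb
documentary: 12.368 Mbps × 7440 s × 1.10 = 101219.7 Mb
training video: 3.328 Mbps × 540 s × 1.10 = 1976.8 Mb
Total: 462684.1 Mb = 57835.5 MB.
= 57.84 GB.

57.84 GB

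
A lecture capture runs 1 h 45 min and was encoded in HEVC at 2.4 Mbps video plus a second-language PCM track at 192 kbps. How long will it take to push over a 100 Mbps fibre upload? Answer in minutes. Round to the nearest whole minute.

1 h 45 min = 105 min = 6300 s
Audio: 192 kbps = 0.192 Mbps.
Total bitrate: 2.592 Mbps.
File: 2.592 Mbps × 6300 s = 16329.6 Mb.
At 100 Mbps: 16329.6 / 100 = 163.3 s ≈ 2.72 minutes.

3 minutes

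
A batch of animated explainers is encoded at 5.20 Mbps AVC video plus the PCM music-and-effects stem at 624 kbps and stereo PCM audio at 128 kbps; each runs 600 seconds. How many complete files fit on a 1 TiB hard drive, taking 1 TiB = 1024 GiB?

2463

Audio total: 624 + 128 = 752 kbps = 0.752 Mbps.
Total bitrate: 5.952 Mbps.
Per item: 5.952 Mbps × 600 s = 3,571 Mb = 446.4 MB.
Capacity: 1 TiB = 8,796,093 Mb; 2463.06 items → 2463 complete.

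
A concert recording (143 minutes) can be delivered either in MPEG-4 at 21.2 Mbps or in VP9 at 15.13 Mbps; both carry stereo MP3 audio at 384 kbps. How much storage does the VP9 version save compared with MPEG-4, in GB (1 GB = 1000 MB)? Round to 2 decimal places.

6.51 GB

143 min = 8580 s
Audio: 384 kbps = 0.384 Mbps.
MPEG-4: 21.584 Mbps × 8580 s = 185190.7 Mb = 23.149 GB.
VP9: 15.514 Mbps × 8580 s = 133110.1 Mb = 16.639 GB.
Saving: 23.149 − 16.639 = 6.510 GB.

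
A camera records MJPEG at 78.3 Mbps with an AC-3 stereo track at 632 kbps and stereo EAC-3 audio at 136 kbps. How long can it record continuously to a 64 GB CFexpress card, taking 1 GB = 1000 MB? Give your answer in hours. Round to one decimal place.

1.8 hours

Audio total: 632 + 136 = 768 kbps = 0.768 Mbps.
Total bitrate: 78.3 + 0.768 = 79.068 Mbps.
Capacity: 64 GB = 512,000 Mb.
Recording time: 512,000 / 79.068 = 6,475 s ≈ 1.80 hours.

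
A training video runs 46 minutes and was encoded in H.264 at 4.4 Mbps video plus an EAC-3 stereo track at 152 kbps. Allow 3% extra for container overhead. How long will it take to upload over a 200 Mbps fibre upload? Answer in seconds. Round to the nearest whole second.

65 seconds

46 min = 2760 s
Audio: 152 kbps = 0.152 Mbps.
Total bitrate: 4.552 Mbps.
File: 4.552 Mbps × 2760 s = 12563.5 Mb.
With 3% container overhead: ×1.03. → 12940.4 Mb.
At 200 Mbps: 12940.4 / 200 = 64.7 s ≈ 64.7 seconds.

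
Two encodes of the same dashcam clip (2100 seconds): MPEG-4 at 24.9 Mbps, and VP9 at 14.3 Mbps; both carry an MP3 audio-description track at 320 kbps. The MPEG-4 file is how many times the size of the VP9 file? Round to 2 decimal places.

Audio: 320 kbps = 0.320 Mbps.
MPEG-4: 25.220 Mbps × 2100 s = 52962.0 Mb = 6.166 GiB.
VP9: 14.620 Mbps × 2100 s = 30702.0 Mb = 3.574 GiB.
Ratio: 6.166 / 3.574 = 1.725.

1.73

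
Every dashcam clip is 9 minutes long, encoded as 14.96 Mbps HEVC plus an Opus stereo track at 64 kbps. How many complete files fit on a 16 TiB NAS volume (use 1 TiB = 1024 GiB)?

9 min = 540 s
Audio: 64 kbps = 0.064 Mbps.
Total bitrate: 15.024 Mbps.
Per item: 15.024 Mbps × 540 s = 8,113 Mb = 1,014 MB.
Capacity: 16 TiB = 140,737,488 Mb; 17347.24 items → 17347 complete.

17347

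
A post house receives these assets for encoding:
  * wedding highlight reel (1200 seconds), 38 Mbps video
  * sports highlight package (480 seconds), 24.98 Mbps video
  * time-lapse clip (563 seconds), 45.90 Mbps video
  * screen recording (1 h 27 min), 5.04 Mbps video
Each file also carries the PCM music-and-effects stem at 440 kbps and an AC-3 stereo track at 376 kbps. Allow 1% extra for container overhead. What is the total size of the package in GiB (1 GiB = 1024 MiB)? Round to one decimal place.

13.6 GiB

Audio total: 440 + 376 = 816 kbps = 0.816 Mbps.
wedding highlight reel: 38.816 Mbps × 1200 s × 1.01 = 47045.0 Mb
sports highlight package: 25.796 Mbps × 480 s × 1.01 = 12505.9 Mb
time-lapse clip: 46.716 Mbps × 563 s × 1.01 = 26564.1 Mb
screen recording: 5.856 Mbps × 5220 s × 1.01 = 30874.0 Mb
Total: 116989.0 Mb = 14623.6 MB.
= 13.62 GiB.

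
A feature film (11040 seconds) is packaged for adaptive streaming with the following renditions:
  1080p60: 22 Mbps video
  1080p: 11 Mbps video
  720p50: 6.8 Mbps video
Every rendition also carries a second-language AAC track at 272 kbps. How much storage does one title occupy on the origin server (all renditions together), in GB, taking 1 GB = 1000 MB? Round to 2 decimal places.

Audio: 272 kbps = 0.272 Mbps.
Sum of rendition bitrates: (22+0.272) + (11+0.272) + (6.8+0.272) = 40.616 Mbps.
× 11040 s = 448,401 Mb = 56,050 MB = 56.05 GB.

56.05 GB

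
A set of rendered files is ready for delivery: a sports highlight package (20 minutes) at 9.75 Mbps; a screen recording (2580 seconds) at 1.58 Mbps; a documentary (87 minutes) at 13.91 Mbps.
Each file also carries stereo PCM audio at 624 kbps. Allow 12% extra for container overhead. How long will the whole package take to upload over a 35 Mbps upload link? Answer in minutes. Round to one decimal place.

50.1 minutes

Audio: 624 kbps = 0.624 Mbps.
sports highlight package: 10.374 Mbps × 1200 s × 1.12 = 13942.7 Mb
screen recording: 2.204 Mbps × 2580 s × 1.12 = 6368.7 Mb
documentary: 14.534 Mbps × 5220 s × 1.12 = 84971.6 Mb
Total: 105282.9 Mb = 13160.4 MB.
At 35 Mbps: 105282.9 / 35 = 3008 s ≈ 50.1 minutes.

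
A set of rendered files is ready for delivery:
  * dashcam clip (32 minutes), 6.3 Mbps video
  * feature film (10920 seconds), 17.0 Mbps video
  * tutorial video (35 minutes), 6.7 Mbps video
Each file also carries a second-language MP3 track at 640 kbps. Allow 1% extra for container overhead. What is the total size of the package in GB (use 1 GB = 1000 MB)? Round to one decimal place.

27.9 GB

Audio: 640 kbps = 0.640 Mbps.
dashcam clip: 6.940 Mbps × 1920 s × 1.01 = 13458.0 Mb
feature film: 17.640 Mbps × 10920 s × 1.01 = 194555.1 Mb
tutorial video: 7.340 Mbps × 2100 s × 1.01 = 15568.1 Mb
Total: 223581.3 Mb = 27947.7 MB.
= 27.95 GB.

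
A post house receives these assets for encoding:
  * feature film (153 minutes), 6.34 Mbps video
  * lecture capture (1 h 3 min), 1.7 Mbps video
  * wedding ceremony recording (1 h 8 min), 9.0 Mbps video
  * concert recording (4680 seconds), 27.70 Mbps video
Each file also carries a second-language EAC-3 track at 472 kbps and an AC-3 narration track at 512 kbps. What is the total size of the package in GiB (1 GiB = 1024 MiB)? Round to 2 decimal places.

29.38 GiB

Audio total: 472 + 512 = 984 kbps = 0.984 Mbps.
feature film: 7.324 Mbps × 9180 s = 67234.3 Mb
lecture capture: 2.684 Mbps × 3780 s = 10145.5 Mb
wedding ceremony recording: 9.984 Mbps × 4080 s = 40734.7 Mb
concert recording: 28.684 Mbps × 4680 s = 134241.1 Mb
Total: 252355.7 Mb = 31544.5 MB.
= 29.38 GiB.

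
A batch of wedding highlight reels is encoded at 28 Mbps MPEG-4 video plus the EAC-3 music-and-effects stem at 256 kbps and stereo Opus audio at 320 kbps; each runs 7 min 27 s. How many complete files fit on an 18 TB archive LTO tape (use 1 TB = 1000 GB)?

11273

7 min 27 s = 447 s
Audio total: 256 + 320 = 576 kbps = 0.576 Mbps.
Total bitrate: 28.576 Mbps.
Per item: 28.576 Mbps × 447 s = 12,773 Mb = 1,597 MB.
Capacity: 18 TB = 144,000,000 Mb; 11273.36 items → 11273 complete.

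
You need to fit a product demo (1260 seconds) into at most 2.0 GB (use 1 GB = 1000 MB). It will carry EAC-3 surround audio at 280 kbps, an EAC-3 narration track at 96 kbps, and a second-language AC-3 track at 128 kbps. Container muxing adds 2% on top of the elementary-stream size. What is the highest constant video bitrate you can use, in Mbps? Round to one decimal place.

11.9 Mbps

Budget: 2.0 GB = 16000.0 Mb.
Stream payload after overhead: 16000.0 / 1.02 = 15686.3 Mb.
Total bitrate budget: 15686.3 Mb / 1260 s = 12.449 Mbps.
Audio total: 280 + 96 + 128 = 504 kbps = 0.504 Mbps.
Video: 12.449 − 0.504 = 11.945 Mbps.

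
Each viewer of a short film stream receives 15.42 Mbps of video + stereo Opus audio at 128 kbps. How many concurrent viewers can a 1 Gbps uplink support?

64

Audio: 128 kbps = 0.128 Mbps.
Per-viewer media rate: 15.548 Mbps.
1 Gbps = 1,000 Mbps; 1,000 / 15.548 = 64.32 → 64 viewers.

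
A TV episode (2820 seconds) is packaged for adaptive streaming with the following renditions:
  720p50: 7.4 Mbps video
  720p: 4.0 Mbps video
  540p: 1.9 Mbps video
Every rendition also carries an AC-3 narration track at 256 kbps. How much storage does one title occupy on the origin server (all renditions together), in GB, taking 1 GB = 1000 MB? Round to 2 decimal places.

Audio: 256 kbps = 0.256 Mbps.
Sum of rendition bitrates: (7.4+0.256) + (4.0+0.256) + (1.9+0.256) = 14.068 Mbps.
× 2820 s = 39,672 Mb = 4,959 MB = 4.959 GB.

4.96 GB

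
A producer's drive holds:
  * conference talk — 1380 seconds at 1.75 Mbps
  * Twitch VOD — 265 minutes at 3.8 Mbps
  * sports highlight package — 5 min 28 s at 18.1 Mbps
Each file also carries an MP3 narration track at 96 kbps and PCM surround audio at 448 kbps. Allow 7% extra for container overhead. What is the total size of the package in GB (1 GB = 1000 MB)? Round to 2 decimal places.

10.48 GB

Audio total: 96 + 448 = 544 kbps = 0.544 Mbps.
conference talk: 2.294 Mbps × 1380 s × 1.07 = 3387.3 Mb
Twitch VOD: 4.344 Mbps × 15900 s × 1.07 = 73904.5 Mb
sports highlight package: 18.644 Mbps × 328 s × 1.07 = 6543.3 Mb
Total: 83835.1 Mb = 10479.4 MB.
= 10.48 GB.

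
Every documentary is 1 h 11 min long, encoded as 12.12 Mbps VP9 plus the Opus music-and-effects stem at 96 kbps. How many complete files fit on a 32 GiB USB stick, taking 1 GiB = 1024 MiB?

1 h 11 min = 71 min = 4260 s
Audio: 96 kbps = 0.096 Mbps.
Total bitrate: 12.216 Mbps.
Per item: 12.216 Mbps × 4260 s = 52,040 Mb = 6,505 MB.
Capacity: 32 GiB = 274,878 Mb; 5.28 items → 5 complete.

5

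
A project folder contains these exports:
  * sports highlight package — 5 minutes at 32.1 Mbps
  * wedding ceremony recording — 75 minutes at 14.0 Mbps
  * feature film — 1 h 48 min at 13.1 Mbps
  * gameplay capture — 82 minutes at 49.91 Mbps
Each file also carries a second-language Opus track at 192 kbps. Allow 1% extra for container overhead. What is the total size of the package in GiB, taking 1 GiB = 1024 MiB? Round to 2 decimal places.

47.76 GiB

Audio: 192 kbps = 0.192 Mbps.
sports highlight package: 32.292 Mbps × 300 s × 1.01 = 9784.5 Mb
wedding ceremony recording: 14.192 Mbps × 4500 s × 1.01 = 64502.6 Mb
feature film: 13.292 Mbps × 6480 s × 1.01 = 86993.5 Mb
gameplay capture: 50.102 Mbps × 4920 s × 1.01 = 248966.9 Mb
Total: 410247.5 Mb = 51280.9 MB.
= 47.76 GiB.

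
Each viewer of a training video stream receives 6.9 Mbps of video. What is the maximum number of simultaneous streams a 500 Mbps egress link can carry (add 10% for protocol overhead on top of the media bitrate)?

65

On the wire with 10% overhead: 7.590 Mbps.
500 Mbps = 500.0 Mbps; 500.0 / 7.590 = 65.88 → 65 viewers.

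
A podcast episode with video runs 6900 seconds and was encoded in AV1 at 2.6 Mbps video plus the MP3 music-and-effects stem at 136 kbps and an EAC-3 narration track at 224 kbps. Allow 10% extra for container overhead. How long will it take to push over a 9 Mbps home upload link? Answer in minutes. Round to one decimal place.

41.6 minutes

Audio total: 136 + 224 = 360 kbps = 0.360 Mbps.
Total bitrate: 2.960 Mbps.
File: 2.960 Mbps × 6900 s = 20424.0 Mb.
With 10% container overhead: ×1.10. → 22466.4 Mb.
At 9 Mbps: 22466.4 / 9 = 2496.3 s ≈ 41.6 minutes.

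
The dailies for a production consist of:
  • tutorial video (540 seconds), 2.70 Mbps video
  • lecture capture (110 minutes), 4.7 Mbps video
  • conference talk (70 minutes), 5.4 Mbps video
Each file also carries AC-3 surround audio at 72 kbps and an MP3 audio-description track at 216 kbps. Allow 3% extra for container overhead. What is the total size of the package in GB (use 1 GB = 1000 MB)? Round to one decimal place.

7.5 GB

Audio total: 72 + 216 = 288 kbps = 0.288 Mbps.
tutorial video: 2.988 Mbps × 540 s × 1.03 = 1661.9 Mb
lecture capture: 4.988 Mbps × 6600 s × 1.03 = 33908.4 Mb
conference talk: 5.688 Mbps × 4200 s × 1.03 = 24606.3 Mb
Total: 60176.6 Mb = 7522.1 MB.
= 7.522 GB.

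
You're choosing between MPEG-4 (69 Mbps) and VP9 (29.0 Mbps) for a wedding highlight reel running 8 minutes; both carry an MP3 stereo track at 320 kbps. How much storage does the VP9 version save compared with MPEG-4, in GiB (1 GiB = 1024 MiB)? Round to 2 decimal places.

2.24 GiB

8 min = 480 s
Audio: 320 kbps = 0.320 Mbps.
MPEG-4: 69.320 Mbps × 480 s = 33273.6 Mb = 3.874 GiB.
VP9: 29.320 Mbps × 480 s = 14073.6 Mb = 1.638 GiB.
Saving: 3.874 − 1.638 = 2.235 GiB.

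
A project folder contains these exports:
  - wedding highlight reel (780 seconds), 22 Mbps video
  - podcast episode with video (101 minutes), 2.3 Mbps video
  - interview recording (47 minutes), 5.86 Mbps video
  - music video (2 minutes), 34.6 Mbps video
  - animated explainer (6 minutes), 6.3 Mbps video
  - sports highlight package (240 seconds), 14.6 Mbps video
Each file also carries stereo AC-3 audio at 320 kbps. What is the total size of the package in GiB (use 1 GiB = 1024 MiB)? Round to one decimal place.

7.1 GiB

Audio: 320 kbps = 0.320 Mbps.
wedding highlight reel: 22.320 Mbps × 780 s = 17409.6 Mb
podcast episode with video: 2.620 Mbps × 6060 s = 15877.2 Mb
interview recording: 6.180 Mbps × 2820 s = 17427.6 Mb
music video: 34.920 Mbps × 120 s = 4190.4 Mb
animated explainer: 6.620 Mbps × 360 s = 2383.2 Mb
sports highlight package: 14.920 Mbps × 240 s = 3580.8 Mb
Total: 60868.8 Mb = 7608.6 MB.
= 7.086 GiB.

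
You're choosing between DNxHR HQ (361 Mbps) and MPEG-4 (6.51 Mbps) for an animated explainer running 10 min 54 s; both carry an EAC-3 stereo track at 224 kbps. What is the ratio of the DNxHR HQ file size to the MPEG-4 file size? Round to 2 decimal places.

10 min 54 s = 654 s
Audio: 224 kbps = 0.224 Mbps.
DNxHR HQ: 361.224 Mbps × 654 s = 236240.5 Mb = 29.530 GB.
MPEG-4: 6.734 Mbps × 654 s = 4404.0 Mb = 0.551 GB.
Ratio: 29.530 / 0.551 = 53.642.

53.64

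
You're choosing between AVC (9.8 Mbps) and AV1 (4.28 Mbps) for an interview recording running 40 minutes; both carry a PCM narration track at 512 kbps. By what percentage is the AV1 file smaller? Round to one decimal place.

40 min = 2400 s
Audio: 512 kbps = 0.512 Mbps.
AVC: 10.312 Mbps × 2400 s = 24748.8 Mb = 3.094 GB.
AV1: 4.792 Mbps × 2400 s = 11500.8 Mb = 1.438 GB.
Reduction: (1 − 1.438/3.094) × 100 = 53.53%.

53.5%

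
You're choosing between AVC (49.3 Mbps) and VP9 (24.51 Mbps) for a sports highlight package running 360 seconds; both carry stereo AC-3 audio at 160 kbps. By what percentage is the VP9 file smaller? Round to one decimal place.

Audio: 160 kbps = 0.160 Mbps.
AVC: 49.460 Mbps × 360 s = 17805.6 Mb = 2.226 GB.
VP9: 24.670 Mbps × 360 s = 8881.2 Mb = 1.110 GB.
Reduction: (1 − 1.110/2.226) × 100 = 50.12%.

50.1%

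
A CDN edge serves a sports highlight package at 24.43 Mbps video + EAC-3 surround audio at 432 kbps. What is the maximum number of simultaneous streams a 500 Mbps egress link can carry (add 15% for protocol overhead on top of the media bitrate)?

17

Audio: 432 kbps = 0.432 Mbps.
Per-viewer media rate: 24.862 Mbps.
On the wire with 15% overhead: 28.591 Mbps.
500 Mbps = 500.0 Mbps; 500.0 / 28.591 = 17.49 → 17 viewers.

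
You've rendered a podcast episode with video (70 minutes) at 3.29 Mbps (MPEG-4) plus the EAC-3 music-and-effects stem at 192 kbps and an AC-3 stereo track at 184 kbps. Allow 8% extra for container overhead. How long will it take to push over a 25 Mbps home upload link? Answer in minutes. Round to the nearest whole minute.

70 min = 4200 s
Audio total: 192 + 184 = 376 kbps = 0.376 Mbps.
Total bitrate: 3.666 Mbps.
File: 3.666 Mbps × 4200 s = 15397.2 Mb.
With 8% container overhead: ×1.08. → 16629.0 Mb.
At 25 Mbps: 16629.0 / 25 = 665.2 s ≈ 11.1 minutes.

11 minutes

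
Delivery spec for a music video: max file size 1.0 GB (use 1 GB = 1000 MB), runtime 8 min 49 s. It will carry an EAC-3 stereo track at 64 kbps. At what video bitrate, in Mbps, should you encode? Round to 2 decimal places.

Budget: 1.0 GB = 8000.0 Mb.
8 min 49 s = 529 s
Total bitrate budget: 8000.0 Mb / 529 s = 15.123 Mbps.
Audio: 64 kbps = 0.064 Mbps.
Video: 15.123 − 0.064 = 15.059 Mbps.

15.06 Mbps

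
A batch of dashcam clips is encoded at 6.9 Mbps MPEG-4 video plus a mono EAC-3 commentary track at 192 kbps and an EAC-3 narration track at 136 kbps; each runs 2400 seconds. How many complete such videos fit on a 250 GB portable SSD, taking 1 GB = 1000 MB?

115

Audio total: 192 + 136 = 328 kbps = 0.328 Mbps.
Total bitrate: 7.228 Mbps.
Per item: 7.228 Mbps × 2400 s = 17,347 Mb = 2,168 MB.
Capacity: 250 GB = 2,000,000 Mb; 115.29 items → 115 complete.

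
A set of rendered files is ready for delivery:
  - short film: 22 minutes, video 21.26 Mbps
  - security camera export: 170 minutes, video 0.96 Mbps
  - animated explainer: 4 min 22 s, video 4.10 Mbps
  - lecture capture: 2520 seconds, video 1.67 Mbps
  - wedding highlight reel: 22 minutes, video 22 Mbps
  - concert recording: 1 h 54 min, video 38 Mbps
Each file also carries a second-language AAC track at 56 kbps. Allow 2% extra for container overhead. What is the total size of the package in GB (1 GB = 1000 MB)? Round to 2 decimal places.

42.50 GB

Audio: 56 kbps = 0.056 Mbps.
short film: 21.316 Mbps × 1320 s × 1.02 = 28699.9 Mb
security camera export: 1.016 Mbps × 10200 s × 1.02 = 10570.5 Mb
animated explainer: 4.156 Mbps × 262 s × 1.02 = 1110.6 Mb
lecture capture: 1.726 Mbps × 2520 s × 1.02 = 4436.5 Mb
wedding highlight reel: 22.056 Mbps × 1320 s × 1.02 = 29696.2 Mb
concert recording: 38.056 Mbps × 6840 s × 1.02 = 265509.1 Mb
Total: 340022.8 Mb = 42502.8 MB.
= 42.50 GB.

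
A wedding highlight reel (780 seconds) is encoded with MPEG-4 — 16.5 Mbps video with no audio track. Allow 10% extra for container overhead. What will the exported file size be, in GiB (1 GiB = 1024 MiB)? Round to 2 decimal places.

1.65 GiB

Total bitrate: 16.5 Mbps.
Stream data: 16.500 Mbps × 780 s = 12870.0 Mb.
With 10% container overhead: ×1.10.
14,157 Mb = 1,769,625,000 bytes ÷ 1,073,741,824 = 1.648 GiB.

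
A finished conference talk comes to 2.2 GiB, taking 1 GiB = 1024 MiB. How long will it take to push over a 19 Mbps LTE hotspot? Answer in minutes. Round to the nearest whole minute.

File: 2.2 GiB = 18897.9 Mb.
At 19 Mbps: 18897.9 / 19 = 994.6 s ≈ 16.6 minutes.

17 minutes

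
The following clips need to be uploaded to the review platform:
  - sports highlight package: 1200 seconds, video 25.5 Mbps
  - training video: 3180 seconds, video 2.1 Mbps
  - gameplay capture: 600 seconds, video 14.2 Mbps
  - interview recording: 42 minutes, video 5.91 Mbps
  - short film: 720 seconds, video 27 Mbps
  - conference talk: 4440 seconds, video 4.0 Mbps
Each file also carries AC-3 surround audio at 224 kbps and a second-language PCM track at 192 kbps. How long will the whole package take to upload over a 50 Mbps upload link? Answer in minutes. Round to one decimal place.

34.4 minutes

Audio total: 224 + 192 = 416 kbps = 0.416 Mbps.
sports highlight package: 25.916 Mbps × 1200 s = 31099.2 Mb
training video: 2.516 Mbps × 3180 s = 8000.9 Mb
gameplay capture: 14.616 Mbps × 600 s = 8769.6 Mb
interview recording: 6.326 Mbps × 2520 s = 15941.5 Mb
short film: 27.416 Mbps × 720 s = 19739.5 Mb
conference talk: 4.416 Mbps × 4440 s = 19607.0 Mb
Total: 103157.8 Mb = 12894.7 MB.
At 50 Mbps: 103157.8 / 50 = 2063 s ≈ 34.4 minutes.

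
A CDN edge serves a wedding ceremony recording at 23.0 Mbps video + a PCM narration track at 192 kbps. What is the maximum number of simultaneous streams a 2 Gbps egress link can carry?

Audio: 192 kbps = 0.192 Mbps.
Per-viewer media rate: 23.192 Mbps.
2 Gbps = 2,000 Mbps; 2,000 / 23.192 = 86.24 → 86 viewers.

86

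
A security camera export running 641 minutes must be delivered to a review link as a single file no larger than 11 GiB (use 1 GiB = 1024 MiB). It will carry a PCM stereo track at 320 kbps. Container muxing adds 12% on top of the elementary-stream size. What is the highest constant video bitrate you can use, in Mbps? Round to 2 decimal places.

1.87 Mbps

Budget: 11 GiB = 94489.3 Mb.
Stream payload after overhead: 94489.3 / 1.12 = 84365.4 Mb.
641 min = 38460 s
Total bitrate budget: 84365.4 Mb / 38460 s = 2.194 Mbps.
Audio: 320 kbps = 0.320 Mbps.
Video: 2.194 − 0.320 = 1.874 Mbps.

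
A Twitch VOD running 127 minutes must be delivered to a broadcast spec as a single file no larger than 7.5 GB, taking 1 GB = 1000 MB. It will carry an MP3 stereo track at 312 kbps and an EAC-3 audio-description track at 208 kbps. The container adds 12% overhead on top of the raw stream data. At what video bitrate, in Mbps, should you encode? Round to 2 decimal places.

6.51 Mbps

Budget: 7.5 GB = 60000.0 Mb.
Stream payload after overhead: 60000.0 / 1.12 = 53571.4 Mb.
127 min = 7620 s
Total bitrate budget: 53571.4 Mb / 7620 s = 7.030 Mbps.
Audio total: 312 + 208 = 520 kbps = 0.520 Mbps.
Video: 7.030 − 0.520 = 6.510 Mbps.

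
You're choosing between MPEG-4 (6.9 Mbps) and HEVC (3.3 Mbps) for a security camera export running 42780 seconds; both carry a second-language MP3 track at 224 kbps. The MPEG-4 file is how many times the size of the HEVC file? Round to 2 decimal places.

Audio: 224 kbps = 0.224 Mbps.
MPEG-4: 7.124 Mbps × 42780 s = 304764.7 Mb = 38.096 GB.
HEVC: 3.524 Mbps × 42780 s = 150756.7 Mb = 18.845 GB.
Ratio: 38.096 / 18.845 = 2.022.

2.02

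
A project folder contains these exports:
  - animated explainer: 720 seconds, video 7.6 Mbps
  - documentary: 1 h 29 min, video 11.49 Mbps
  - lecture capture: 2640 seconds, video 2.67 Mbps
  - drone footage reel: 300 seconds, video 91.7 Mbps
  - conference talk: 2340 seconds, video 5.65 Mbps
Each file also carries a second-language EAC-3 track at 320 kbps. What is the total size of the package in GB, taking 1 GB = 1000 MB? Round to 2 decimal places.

14.78 GB

Audio: 320 kbps = 0.320 Mbps.
animated explainer: 7.920 Mbps × 720 s = 5702.4 Mb
documentary: 11.810 Mbps × 5340 s = 63065.4 Mb
lecture capture: 2.990 Mbps × 2640 s = 7893.6 Mb
drone footage reel: 92.020 Mbps × 300 s = 27606.0 Mb
conference talk: 5.970 Mbps × 2340 s = 13969.8 Mb
Total: 118237.2 Mb = 14779.6 MB.
= 14.78 GB.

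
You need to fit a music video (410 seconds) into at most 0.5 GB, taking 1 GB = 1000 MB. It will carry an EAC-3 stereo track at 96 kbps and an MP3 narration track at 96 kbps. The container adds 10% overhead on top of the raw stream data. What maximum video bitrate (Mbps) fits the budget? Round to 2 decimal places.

8.68 Mbps

Budget: 0.5 GB = 4000.0 Mb.
Stream payload after overhead: 4000.0 / 1.10 = 3636.4 Mb.
Total bitrate budget: 3636.4 Mb / 410 s = 8.869 Mbps.
Audio total: 96 + 96 = 192 kbps = 0.192 Mbps.
Video: 8.869 − 0.192 = 8.677 Mbps.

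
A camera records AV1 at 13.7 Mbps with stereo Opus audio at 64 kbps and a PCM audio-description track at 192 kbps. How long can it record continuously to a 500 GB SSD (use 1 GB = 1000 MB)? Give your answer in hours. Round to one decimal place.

Audio total: 64 + 192 = 256 kbps = 0.256 Mbps.
Total bitrate: 13.7 + 0.256 = 13.956 Mbps.
Capacity: 500 GB = 4,000,000 Mb.
Recording time: 4,000,000 / 13.956 = 286,615 s ≈ 79.6 hours.

79.6 hours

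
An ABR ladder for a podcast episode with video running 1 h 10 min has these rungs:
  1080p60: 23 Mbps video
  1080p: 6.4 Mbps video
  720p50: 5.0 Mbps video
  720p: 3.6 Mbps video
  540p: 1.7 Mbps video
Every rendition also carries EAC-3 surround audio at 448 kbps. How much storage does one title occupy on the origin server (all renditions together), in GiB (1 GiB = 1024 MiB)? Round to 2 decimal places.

1 h 10 min = 70 min = 4200 s
Audio: 448 kbps = 0.448 Mbps.
Sum of rendition bitrates: (23+0.448) + (6.4+0.448) + (5.0+0.448) + (3.6+0.448) + (1.7+0.448) = 41.940 Mbps.
× 4200 s = 176,148 Mb = 22,018 MB = 20.51 GiB.

20.51 GiB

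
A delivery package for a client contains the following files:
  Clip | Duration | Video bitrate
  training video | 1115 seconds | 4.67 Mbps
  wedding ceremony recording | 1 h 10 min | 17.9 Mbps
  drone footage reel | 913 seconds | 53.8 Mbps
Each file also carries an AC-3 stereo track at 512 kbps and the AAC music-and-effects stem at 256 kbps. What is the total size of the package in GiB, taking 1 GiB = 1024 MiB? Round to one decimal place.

Audio total: 512 + 256 = 768 kbps = 0.768 Mbps.
training video: 5.438 Mbps × 1115 s = 6063.4 Mb
wedding ceremony recording: 18.668 Mbps × 4200 s = 78405.6 Mb
drone footage reel: 54.568 Mbps × 913 s = 49820.6 Mb
Total: 134289.6 Mb = 16786.2 MB.
= 15.63 GiB.

15.6 GiB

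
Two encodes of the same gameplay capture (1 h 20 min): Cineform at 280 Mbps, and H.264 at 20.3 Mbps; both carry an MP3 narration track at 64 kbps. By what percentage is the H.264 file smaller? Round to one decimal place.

1 h 20 min = 80 min = 4800 s
Audio: 64 kbps = 0.064 Mbps.
Cineform: 280.064 Mbps × 4800 s = 1344307.2 Mb = 156.498 GiB.
H.264: 20.364 Mbps × 4800 s = 97747.2 Mb = 11.379 GiB.
Reduction: (1 − 11.379/156.498) × 100 = 92.73%.

92.7%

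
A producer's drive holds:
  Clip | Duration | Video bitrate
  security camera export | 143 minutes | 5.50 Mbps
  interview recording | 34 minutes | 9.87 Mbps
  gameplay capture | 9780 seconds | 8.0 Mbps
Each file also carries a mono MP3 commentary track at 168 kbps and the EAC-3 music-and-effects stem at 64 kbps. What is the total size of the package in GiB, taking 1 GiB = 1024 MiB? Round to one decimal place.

17.5 GiB

Audio total: 168 + 64 = 232 kbps = 0.232 Mbps.
security camera export: 5.732 Mbps × 8580 s = 49180.6 Mb
interview recording: 10.102 Mbps × 2040 s = 20608.1 Mb
gameplay capture: 8.232 Mbps × 9780 s = 80509.0 Mb
Total: 150297.6 Mb = 18787.2 MB.
= 17.50 GiB.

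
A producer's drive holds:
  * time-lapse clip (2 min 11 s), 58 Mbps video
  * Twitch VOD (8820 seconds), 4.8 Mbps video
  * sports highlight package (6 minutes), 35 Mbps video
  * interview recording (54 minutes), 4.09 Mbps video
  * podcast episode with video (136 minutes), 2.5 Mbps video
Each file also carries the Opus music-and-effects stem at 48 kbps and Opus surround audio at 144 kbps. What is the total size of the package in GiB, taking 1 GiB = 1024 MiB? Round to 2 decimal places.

11.66 GiB

Audio total: 48 + 144 = 192 kbps = 0.192 Mbps.
time-lapse clip: 58.192 Mbps × 131 s = 7623.2 Mb
Twitch VOD: 4.992 Mbps × 8820 s = 44029.4 Mb
sports highlight package: 35.192 Mbps × 360 s = 12669.1 Mb
interview recording: 4.282 Mbps × 3240 s = 13873.7 Mb
podcast episode with video: 2.692 Mbps × 8160 s = 21966.7 Mb
Total: 100162.1 Mb = 12520.3 MB.
= 11.66 GiB.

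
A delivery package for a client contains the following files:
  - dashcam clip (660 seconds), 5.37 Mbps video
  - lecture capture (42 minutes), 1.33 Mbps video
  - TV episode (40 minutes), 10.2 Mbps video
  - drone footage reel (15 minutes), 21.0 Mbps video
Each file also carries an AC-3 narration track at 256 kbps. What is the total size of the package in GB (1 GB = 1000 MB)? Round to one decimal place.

6.5 GB

Audio: 256 kbps = 0.256 Mbps.
dashcam clip: 5.626 Mbps × 660 s = 3713.2 Mb
lecture capture: 1.586 Mbps × 2520 s = 3996.7 Mb
TV episode: 10.456 Mbps × 2400 s = 25094.4 Mb
drone footage reel: 21.256 Mbps × 900 s = 19130.4 Mb
Total: 51934.7 Mb = 6491.8 MB.
= 6.492 GB.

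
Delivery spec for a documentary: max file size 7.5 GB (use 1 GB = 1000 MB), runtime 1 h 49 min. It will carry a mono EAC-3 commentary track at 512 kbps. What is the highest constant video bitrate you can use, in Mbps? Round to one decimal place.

8.7 Mbps

Budget: 7.5 GB = 60000.0 Mb.
1 h 49 min = 109 min = 6540 s
Total bitrate budget: 60000.0 Mb / 6540 s = 9.174 Mbps.
Audio: 512 kbps = 0.512 Mbps.
Video: 9.174 − 0.512 = 8.662 Mbps.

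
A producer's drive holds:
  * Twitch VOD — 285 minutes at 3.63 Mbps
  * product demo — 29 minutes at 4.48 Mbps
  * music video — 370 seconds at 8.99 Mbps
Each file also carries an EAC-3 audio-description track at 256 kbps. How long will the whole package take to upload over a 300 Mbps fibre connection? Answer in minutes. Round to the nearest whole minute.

4 minutes

Audio: 256 kbps = 0.256 Mbps.
Twitch VOD: 3.886 Mbps × 17100 s = 66450.6 Mb
product demo: 4.736 Mbps × 1740 s = 8240.6 Mb
music video: 9.246 Mbps × 370 s = 3421.0 Mb
Total: 78112.3 Mb = 9764.0 MB.
At 300 Mbps: 78112.3 / 300 = 260 s ≈ 4.34 minutes.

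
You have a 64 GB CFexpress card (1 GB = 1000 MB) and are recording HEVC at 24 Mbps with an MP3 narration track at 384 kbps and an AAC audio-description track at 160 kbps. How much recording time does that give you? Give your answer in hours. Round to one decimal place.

Audio total: 384 + 160 = 544 kbps = 0.544 Mbps.
Total bitrate: 24 + 0.544 = 24.544 Mbps.
Capacity: 64 GB = 512,000 Mb.
Recording time: 512,000 / 24.544 = 20,860 s ≈ 5.79 hours.

5.8 hours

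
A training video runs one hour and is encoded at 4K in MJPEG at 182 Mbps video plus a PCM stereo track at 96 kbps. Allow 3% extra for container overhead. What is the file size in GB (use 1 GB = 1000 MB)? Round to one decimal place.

1 h = 3600 s
Audio: 96 kbps = 0.096 Mbps.
Total bitrate: 182 + 0.096 = 182.096 Mbps.
Stream data: 182.096 Mbps × 3600 s = 655545.6 Mb.
With 3% container overhead: ×1.03.
675,212 Mb ÷ 8 = 84,401 MB → 84.40 GB.

84.4 GB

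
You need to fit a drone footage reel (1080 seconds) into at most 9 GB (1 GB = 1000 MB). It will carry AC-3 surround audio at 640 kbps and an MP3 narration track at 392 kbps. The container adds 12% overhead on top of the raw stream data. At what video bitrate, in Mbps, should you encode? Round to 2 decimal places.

58.49 Mbps

Budget: 9 GB = 72000.0 Mb.
Stream payload after overhead: 72000.0 / 1.12 = 64285.7 Mb.
Total bitrate budget: 64285.7 Mb / 1080 s = 59.524 Mbps.
Audio total: 640 + 392 = 1032 kbps = 1.032 Mbps.
Video: 59.524 − 1.032 = 58.492 Mbps.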